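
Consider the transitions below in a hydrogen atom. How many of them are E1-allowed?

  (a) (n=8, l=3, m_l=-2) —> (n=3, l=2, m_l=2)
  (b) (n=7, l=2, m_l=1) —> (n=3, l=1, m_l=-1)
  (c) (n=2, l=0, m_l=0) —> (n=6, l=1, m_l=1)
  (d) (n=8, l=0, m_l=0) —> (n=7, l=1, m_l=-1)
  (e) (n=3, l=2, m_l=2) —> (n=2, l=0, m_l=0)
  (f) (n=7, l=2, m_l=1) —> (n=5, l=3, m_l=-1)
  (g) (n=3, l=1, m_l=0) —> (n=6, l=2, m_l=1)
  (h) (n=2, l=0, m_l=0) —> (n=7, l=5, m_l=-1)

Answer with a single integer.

(a) forbidden — Δm_l = +4 (E1 requires Δm_l = 0, ±1)
(b) forbidden — Δm_l = -2 (E1 requires Δm_l = 0, ±1)
(c) allowed
(d) allowed
(e) forbidden — Δl = -2 (E1 requires Δl = ±1); Δm_l = -2 (E1 requires Δm_l = 0, ±1)
(f) forbidden — Δm_l = -2 (E1 requires Δm_l = 0, ±1)
(g) allowed
(h) forbidden — Δl = +5 (E1 requires Δl = ±1)
Total allowed: 3 of 8.

3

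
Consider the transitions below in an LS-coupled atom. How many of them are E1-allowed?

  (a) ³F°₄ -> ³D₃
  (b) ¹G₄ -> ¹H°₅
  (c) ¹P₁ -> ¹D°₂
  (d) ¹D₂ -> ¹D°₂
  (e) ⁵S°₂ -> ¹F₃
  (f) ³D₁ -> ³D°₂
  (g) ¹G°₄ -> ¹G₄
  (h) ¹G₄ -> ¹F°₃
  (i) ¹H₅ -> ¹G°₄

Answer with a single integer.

(a) allowed
(b) allowed
(c) allowed
(d) allowed
(e) forbidden (ΔS, ΔL fail)
(f) allowed
(g) allowed
(h) allowed
(i) allowed
Total allowed: 8 of 9.

8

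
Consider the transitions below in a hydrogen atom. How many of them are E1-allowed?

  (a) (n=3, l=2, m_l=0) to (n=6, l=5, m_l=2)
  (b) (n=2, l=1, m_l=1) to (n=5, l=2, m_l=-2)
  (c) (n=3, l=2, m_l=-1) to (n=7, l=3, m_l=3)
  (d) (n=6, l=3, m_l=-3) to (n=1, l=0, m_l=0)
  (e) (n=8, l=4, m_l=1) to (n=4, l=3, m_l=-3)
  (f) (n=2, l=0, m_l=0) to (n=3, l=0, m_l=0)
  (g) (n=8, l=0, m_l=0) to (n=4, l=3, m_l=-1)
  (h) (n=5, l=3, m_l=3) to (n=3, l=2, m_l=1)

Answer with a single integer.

(a) forbidden — Δl = +3 (E1 requires Δl = ±1); Δm_l = +2 (E1 requires Δm_l = 0, ±1)
(b) forbidden — Δm_l = -3 (E1 requires Δm_l = 0, ±1)
(c) forbidden — Δm_l = +4 (E1 requires Δm_l = 0, ±1)
(d) forbidden — Δl = -3 (E1 requires Δl = ±1); Δm_l = +3 (E1 requires Δm_l = 0, ±1)
(e) forbidden — Δm_l = -4 (E1 requires Δm_l = 0, ±1)
(f) forbidden — Δl = +0 (E1 requires Δl = ±1)
(g) forbidden — Δl = +3 (E1 requires Δl = ±1)
(h) forbidden — Δm_l = -2 (E1 requires Δm_l = 0, ±1)
Total allowed: 0 of 8.

0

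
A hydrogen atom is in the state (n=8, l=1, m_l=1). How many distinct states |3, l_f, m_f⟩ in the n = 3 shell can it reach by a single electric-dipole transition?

4

E1 requires Δl = ±1, so l_f ∈ {0, 2}; with 0 ≤ l_f ≤ n_f−1 = 2, the allowed l_f values are {0, 2}.
For l_f = 0: m_f ∈ {m_i−1, m_i, m_i+1} ∩ [−0, 0] = {0} → 1 state.
For l_f = 2: m_f ∈ {m_i−1, m_i, m_i+1} ∩ [−2, 2] = {0, 1, 2} → 3 states.
Total: 4.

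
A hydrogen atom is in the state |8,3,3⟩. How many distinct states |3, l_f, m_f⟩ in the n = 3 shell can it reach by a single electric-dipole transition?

1

E1 requires Δl = ±1, so l_f ∈ {2, 4}; with 0 ≤ l_f ≤ n_f−1 = 2, the allowed l_f values are {2}.
For l_f = 2: m_f ∈ {m_i−1, m_i, m_i+1} ∩ [−2, 2] = {2} → 1 state.
Total: 1.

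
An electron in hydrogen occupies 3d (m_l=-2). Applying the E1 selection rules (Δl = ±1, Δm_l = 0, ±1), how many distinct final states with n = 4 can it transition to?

E1 requires Δl = ±1, so l_f ∈ {1, 3}; with 0 ≤ l_f ≤ n_f−1 = 3, the allowed l_f values are {1, 3}.
For l_f = 1: m_f ∈ {m_i−1, m_i, m_i+1} ∩ [−1, 1] = {-1} → 1 state.
For l_f = 3: m_f ∈ {m_i−1, m_i, m_i+1} ∩ [−3, 3] = {-3, -2, -1} → 3 states.
Total: 4.

4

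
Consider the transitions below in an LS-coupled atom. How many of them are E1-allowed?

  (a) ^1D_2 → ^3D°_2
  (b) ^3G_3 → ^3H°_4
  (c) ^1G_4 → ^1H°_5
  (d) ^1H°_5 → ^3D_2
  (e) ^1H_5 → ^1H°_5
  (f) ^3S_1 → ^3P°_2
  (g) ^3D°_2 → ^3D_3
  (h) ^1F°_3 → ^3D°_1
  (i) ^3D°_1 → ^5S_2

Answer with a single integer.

5

(a) forbidden (ΔS fails)
(b) allowed
(c) allowed
(d) forbidden (ΔS, ΔL, ΔJ fail)
(e) allowed
(f) allowed
(g) allowed
(h) forbidden (parity, ΔS, ΔJ fail)
(i) forbidden (ΔS, ΔL fail)
Total allowed: 5 of 9.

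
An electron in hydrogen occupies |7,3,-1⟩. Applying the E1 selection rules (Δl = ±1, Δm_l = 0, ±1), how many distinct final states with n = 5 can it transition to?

E1 requires Δl = ±1, so l_f ∈ {2, 4}; with 0 ≤ l_f ≤ n_f−1 = 4, the allowed l_f values are {2, 4}.
For l_f = 2: m_f ∈ {m_i−1, m_i, m_i+1} ∩ [−2, 2] = {-2, -1, 0} → 3 states.
For l_f = 4: m_f ∈ {m_i−1, m_i, m_i+1} ∩ [−4, 4] = {-2, -1, 0} → 3 states.
Total: 6.

6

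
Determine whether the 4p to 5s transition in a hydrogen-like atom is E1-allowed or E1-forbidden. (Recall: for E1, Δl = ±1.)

allowed

Δl = 0 − 1 = -1; the E1 rule Δl = ±1 is passes.
All E1 selection rules are satisfied.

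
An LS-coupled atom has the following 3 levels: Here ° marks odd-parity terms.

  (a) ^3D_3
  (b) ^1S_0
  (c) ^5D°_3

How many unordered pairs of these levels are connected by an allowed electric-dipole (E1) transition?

0

(a)–(b): forbidden (parity, ΔS, ΔL, ΔJ).
(a)–(c): forbidden (ΔS).
(b)–(c): forbidden (ΔS, ΔL, ΔJ).
Allowed pairs: 0 of 3.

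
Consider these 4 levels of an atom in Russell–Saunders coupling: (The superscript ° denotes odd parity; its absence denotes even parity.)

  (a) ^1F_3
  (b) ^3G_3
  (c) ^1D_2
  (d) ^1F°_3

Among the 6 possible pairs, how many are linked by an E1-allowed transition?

(a)–(b): forbidden (parity, ΔS).
(a)–(c): forbidden (parity).
(a)–(d): allowed.
(b)–(c): forbidden (parity, ΔS, ΔL).
(b)–(d): forbidden (ΔS).
(c)–(d): allowed.
Allowed pairs: 2 of 6.

2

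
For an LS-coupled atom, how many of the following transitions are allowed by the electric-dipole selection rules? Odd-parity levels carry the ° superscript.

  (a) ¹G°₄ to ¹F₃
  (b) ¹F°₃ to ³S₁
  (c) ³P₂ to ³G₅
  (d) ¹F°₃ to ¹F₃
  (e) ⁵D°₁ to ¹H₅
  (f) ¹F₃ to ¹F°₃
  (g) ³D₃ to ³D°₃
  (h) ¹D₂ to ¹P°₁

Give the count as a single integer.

(a) allowed
(b) forbidden (ΔS, ΔL, ΔJ fail)
(c) forbidden (parity, ΔL, ΔJ fail)
(d) allowed
(e) forbidden (ΔS, ΔL, ΔJ fail)
(f) allowed
(g) allowed
(h) allowed
Total allowed: 5 of 8.

5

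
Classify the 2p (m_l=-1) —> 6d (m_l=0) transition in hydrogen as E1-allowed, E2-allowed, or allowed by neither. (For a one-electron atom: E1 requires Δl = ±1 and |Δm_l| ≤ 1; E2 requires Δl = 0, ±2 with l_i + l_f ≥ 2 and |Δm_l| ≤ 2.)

Δl = 2 − 1 = +1; l_i + l_f = 3.
Δm_l = +1.
E1 (Δl = ±1, |Δm_l| ≤ 1): satisfied.
E2 (Δl = 0,±2, l_i+l_f ≥ 2, |Δm_l| ≤ 2): not satisfied.

E1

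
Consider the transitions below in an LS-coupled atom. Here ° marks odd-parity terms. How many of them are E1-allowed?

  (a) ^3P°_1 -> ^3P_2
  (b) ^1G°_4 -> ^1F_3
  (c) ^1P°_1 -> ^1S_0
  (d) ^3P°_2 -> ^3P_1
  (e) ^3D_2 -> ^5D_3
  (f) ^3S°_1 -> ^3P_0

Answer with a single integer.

5

(a) allowed
(b) allowed
(c) allowed
(d) allowed
(e) forbidden (parity, ΔS fail)
(f) allowed
Total allowed: 5 of 6.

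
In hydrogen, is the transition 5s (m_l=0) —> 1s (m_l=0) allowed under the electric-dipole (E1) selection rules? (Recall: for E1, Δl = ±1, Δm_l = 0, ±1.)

Initial l = 0, final l = 0, so Δl = +0. E1 requires Δl = ±1: fails.
m_l: 0 → 0 (Δm_l = +0). |Δm_l| ≤ 1 passes.
The transition is electric-dipole forbidden.

forbidden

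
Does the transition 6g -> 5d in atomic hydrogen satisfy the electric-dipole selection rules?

forbidden

l: 4 → 2 (Δl = -2). Δl = ±1 fails.
The transition is electric-dipole forbidden.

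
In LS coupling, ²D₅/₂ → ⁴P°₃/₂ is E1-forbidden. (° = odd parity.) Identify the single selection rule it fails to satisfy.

Reading off the term symbols: S 1/2→3/2, L 2→1, J 5/2→3/2, parity even→odd.
Parity must change: even → odd — ✓.
ΔS = 0: S: 1/2 → 3/2 — ✗.
ΔL = 0, ±1 (not L=0↔0): L: 2 → 1, ΔL = -1 — ✓.
ΔJ = 0, ±1 (not J=0↔0): J: 5/2 → 3/2, ΔJ = -1 — ✓.

the ΔS = 0 rule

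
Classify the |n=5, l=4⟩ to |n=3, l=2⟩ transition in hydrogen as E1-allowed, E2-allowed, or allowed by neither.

Δl = 2 − 4 = -2; l_i + l_f = 6.
E1 (Δl = ±1): not satisfied.
E2 (Δl = 0,±2, l_i+l_f ≥ 2): satisfied.

E2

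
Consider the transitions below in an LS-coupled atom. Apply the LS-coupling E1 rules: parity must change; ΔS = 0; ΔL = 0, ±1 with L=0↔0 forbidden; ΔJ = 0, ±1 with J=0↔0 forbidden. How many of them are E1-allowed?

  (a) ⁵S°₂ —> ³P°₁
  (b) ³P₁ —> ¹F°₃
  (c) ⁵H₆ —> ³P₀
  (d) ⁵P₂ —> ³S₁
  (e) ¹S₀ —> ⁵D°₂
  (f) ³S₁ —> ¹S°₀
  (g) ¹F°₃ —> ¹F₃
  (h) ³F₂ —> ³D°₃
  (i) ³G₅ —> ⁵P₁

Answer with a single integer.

(a) forbidden (parity, ΔS fail)
(b) forbidden (ΔS, ΔL, ΔJ fail)
(c) forbidden (parity, ΔS, ΔL, ΔJ fail)
(d) forbidden (parity, ΔS fail)
(e) forbidden (ΔS, ΔL, ΔJ fail)
(f) forbidden (ΔS, ΔL fail)
(g) allowed
(h) allowed
(i) forbidden (parity, ΔS, ΔL, ΔJ fail)
Total allowed: 2 of 9.

2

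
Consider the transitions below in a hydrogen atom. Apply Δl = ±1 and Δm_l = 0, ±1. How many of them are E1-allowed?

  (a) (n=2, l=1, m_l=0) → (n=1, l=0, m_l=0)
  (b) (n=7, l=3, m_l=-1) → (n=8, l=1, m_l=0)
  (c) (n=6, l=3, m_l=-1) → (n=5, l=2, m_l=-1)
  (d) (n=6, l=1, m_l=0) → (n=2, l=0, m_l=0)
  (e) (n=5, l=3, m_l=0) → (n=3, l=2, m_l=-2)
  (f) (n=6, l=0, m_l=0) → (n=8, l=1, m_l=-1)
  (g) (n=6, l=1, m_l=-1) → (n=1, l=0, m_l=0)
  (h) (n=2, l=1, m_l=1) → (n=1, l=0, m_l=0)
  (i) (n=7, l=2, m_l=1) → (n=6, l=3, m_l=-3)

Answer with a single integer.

(a) allowed
(b) forbidden — Δl = -2 (E1 requires Δl = ±1)
(c) allowed
(d) allowed
(e) forbidden — Δm_l = -2 (E1 requires Δm_l = 0, ±1)
(f) allowed
(g) allowed
(h) allowed
(i) forbidden — Δm_l = -4 (E1 requires Δm_l = 0, ±1)
Total allowed: 6 of 9.

6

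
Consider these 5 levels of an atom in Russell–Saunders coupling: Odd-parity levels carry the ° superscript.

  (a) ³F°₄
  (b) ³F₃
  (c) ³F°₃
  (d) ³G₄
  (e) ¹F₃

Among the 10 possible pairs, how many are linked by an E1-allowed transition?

4

(a)–(b): allowed.
(a)–(c): forbidden (parity).
(a)–(d): allowed.
(a)–(e): forbidden (ΔS).
(b)–(c): allowed.
(b)–(d): forbidden (parity).
(b)–(e): forbidden (parity, ΔS).
(c)–(d): allowed.
(c)–(e): forbidden (ΔS).
(d)–(e): forbidden (parity, ΔS).
Allowed pairs: 4 of 10.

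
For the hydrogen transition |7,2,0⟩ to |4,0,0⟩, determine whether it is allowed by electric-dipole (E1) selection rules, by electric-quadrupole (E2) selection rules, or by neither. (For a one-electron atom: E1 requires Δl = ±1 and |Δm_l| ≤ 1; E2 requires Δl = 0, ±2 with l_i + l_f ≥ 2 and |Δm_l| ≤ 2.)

Δl = 0 − 2 = -2; l_i + l_f = 2.
Δm_l = +0.
E1 (Δl = ±1, |Δm_l| ≤ 1): not satisfied.
E2 (Δl = 0,±2, l_i+l_f ≥ 2, |Δm_l| ≤ 2): satisfied.

E2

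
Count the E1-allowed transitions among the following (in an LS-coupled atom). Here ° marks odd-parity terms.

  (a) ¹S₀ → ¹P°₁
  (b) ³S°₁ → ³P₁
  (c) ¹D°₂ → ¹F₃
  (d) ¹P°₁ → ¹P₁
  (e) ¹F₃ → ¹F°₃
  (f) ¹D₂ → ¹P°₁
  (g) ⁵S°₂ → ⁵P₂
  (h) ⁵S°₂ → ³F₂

(a) allowed
(b) allowed
(c) allowed
(d) allowed
(e) allowed
(f) allowed
(g) allowed
(h) forbidden (ΔS, ΔL fail)
Total allowed: 7 of 8.

7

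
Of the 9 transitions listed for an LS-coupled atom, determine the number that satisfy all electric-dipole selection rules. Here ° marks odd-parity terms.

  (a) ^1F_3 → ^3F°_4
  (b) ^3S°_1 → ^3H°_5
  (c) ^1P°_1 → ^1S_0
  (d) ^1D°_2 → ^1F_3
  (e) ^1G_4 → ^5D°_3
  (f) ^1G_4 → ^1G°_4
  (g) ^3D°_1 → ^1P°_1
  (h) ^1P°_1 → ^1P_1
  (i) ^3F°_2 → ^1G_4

4

(a) forbidden (ΔS fails)
(b) forbidden (parity, ΔL, ΔJ fail)
(c) allowed
(d) allowed
(e) forbidden (ΔS, ΔL fail)
(f) allowed
(g) forbidden (parity, ΔS fail)
(h) allowed
(i) forbidden (ΔS, ΔJ fail)
Total allowed: 4 of 9.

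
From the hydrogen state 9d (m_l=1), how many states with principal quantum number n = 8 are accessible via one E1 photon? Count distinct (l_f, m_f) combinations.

E1 requires Δl = ±1, so l_f ∈ {1, 3}; with 0 ≤ l_f ≤ n_f−1 = 7, the allowed l_f values are {1, 3}.
For l_f = 1: m_f ∈ {m_i−1, m_i, m_i+1} ∩ [−1, 1] = {0, 1} → 2 states.
For l_f = 3: m_f ∈ {m_i−1, m_i, m_i+1} ∩ [−3, 3] = {0, 1, 2} → 3 states.
Total: 5.

5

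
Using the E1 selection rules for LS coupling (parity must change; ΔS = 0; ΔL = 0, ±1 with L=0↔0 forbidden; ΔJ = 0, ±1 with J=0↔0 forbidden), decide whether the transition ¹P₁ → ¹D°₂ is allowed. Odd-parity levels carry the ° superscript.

allowed

Initial level: S=0, L=1, J=1, parity even. Final level: S=0, L=2, J=2, parity odd.
ΔS = 0: S: 0 → 0 — satisfied.
Parity must change: even → odd — satisfied.
ΔJ = 0, ±1 (not J=0↔0): J: 1 → 2, ΔJ = +1 — satisfied.
ΔL = 0, ±1 (not L=0↔0): L: 1 → 2, ΔL = +1 — satisfied.
All four E1 rules are satisfied.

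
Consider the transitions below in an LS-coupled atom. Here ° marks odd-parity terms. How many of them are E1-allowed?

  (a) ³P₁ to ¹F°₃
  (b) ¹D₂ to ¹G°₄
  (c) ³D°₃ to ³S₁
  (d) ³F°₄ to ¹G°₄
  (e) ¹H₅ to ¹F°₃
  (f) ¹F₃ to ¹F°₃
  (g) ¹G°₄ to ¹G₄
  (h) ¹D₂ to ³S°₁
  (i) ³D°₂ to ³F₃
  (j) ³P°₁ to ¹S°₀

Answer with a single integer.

(a) forbidden (ΔS, ΔL, ΔJ fail)
(b) forbidden (ΔL, ΔJ fail)
(c) forbidden (ΔL, ΔJ fail)
(d) forbidden (parity, ΔS fail)
(e) forbidden (ΔL, ΔJ fail)
(f) allowed
(g) allowed
(h) forbidden (ΔS, ΔL fail)
(i) allowed
(j) forbidden (parity, ΔS fail)
Total allowed: 3 of 10.

3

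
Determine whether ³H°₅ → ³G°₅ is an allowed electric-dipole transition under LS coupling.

forbidden

Reading off the term symbols: S 1→1, L 5→4, J 5→5, parity odd→odd.
Parity must change: odd → odd — violated.
ΔS = 0: S: 1 → 1 — satisfied.
ΔL = 0, ±1 (not L=0↔0): L: 5 → 4, ΔL = -1 — satisfied.
ΔJ = 0, ±1 (not J=0↔0): J: 5 → 5, ΔJ = +0 — satisfied.
Rule(s) violated: parity.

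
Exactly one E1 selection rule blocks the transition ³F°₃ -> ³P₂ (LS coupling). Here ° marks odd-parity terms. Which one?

Reading off the term symbols: S 1→1, L 3→1, J 3→2, parity odd→even.
Parity must change: odd → even — satisfied.
ΔS = 0: S: 1 → 1 — satisfied.
ΔL = 0, ±1 (not L=0↔0): L: 3 → 1, ΔL = -2 — violated.
ΔJ = 0, ±1 (not J=0↔0): J: 3 → 2, ΔJ = -1 — satisfied.

the ΔL = 0, ±1 rule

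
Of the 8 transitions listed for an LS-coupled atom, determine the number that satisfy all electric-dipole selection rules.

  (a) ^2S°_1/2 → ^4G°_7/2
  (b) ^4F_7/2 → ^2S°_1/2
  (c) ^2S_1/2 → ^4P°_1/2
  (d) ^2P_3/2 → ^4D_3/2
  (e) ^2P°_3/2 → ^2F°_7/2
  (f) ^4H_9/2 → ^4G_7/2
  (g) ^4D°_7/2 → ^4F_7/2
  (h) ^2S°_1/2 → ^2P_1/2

2

(a) forbidden (parity, ΔS, ΔL, ΔJ fail)
(b) forbidden (ΔS, ΔL, ΔJ fail)
(c) forbidden (ΔS fails)
(d) forbidden (parity, ΔS fail)
(e) forbidden (parity, ΔL, ΔJ fail)
(f) forbidden (parity fails)
(g) allowed
(h) allowed
Total allowed: 2 of 8.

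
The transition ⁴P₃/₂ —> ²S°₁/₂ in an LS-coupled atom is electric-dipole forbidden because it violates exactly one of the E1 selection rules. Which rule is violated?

Reading off the term symbols: S 3/2→1/2, L 1→0, J 3/2→1/2, parity even→odd.
Parity must change: even → odd — ✓.
ΔS = 0: S: 3/2 → 1/2 — ✗.
ΔL = 0, ±1 (not L=0↔0): L: 1 → 0, ΔL = -1 — ✓.
ΔJ = 0, ±1 (not J=0↔0): J: 3/2 → 1/2, ΔJ = -1 — ✓.

the ΔS = 0 rule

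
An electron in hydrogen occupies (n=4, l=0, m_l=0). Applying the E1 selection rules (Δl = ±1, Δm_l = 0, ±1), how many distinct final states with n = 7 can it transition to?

E1 requires Δl = ±1, so l_f ∈ {-1, 1}; with 0 ≤ l_f ≤ n_f−1 = 6, the allowed l_f values are {1}.
For l_f = 1: m_f ∈ {m_i−1, m_i, m_i+1} ∩ [−1, 1] = {-1, 0, 1} → 3 states.
Total: 3.

3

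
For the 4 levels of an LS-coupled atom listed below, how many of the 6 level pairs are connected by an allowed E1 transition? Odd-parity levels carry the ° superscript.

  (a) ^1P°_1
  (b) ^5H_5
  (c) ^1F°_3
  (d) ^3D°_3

(a)–(b): forbidden (ΔS, ΔL, ΔJ).
(a)–(c): forbidden (parity, ΔL, ΔJ).
(a)–(d): forbidden (parity, ΔS, ΔJ).
(b)–(c): forbidden (ΔS, ΔL, ΔJ).
(b)–(d): forbidden (ΔS, ΔL, ΔJ).
(c)–(d): forbidden (parity, ΔS).
Allowed pairs: 0 of 6.

0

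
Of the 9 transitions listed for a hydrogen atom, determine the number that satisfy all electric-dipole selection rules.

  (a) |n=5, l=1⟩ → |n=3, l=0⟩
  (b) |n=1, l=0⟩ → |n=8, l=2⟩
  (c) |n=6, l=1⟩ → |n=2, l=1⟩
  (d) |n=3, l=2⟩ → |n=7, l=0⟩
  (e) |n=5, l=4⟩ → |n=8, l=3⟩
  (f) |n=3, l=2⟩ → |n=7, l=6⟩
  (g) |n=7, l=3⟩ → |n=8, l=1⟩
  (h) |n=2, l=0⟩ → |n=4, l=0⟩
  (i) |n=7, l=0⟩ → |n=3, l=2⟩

(a) allowed
(b) forbidden — Δl = +2 (E1 requires Δl = ±1)
(c) forbidden — Δl = +0 (E1 requires Δl = ±1)
(d) forbidden — Δl = -2 (E1 requires Δl = ±1)
(e) allowed
(f) forbidden — Δl = +4 (E1 requires Δl = ±1)
(g) forbidden — Δl = -2 (E1 requires Δl = ±1)
(h) forbidden — Δl = +0 (E1 requires Δl = ±1)
(i) forbidden — Δl = +2 (E1 requires Δl = ±1)
Total allowed: 2 of 9.

2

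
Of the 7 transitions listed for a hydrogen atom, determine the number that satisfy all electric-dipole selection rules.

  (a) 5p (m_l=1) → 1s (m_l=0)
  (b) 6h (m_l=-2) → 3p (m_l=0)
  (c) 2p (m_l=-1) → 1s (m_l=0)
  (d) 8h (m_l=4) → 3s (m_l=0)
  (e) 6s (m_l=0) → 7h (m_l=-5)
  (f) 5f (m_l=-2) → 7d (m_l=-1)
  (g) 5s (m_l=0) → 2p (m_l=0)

(a) allowed
(b) forbidden — Δl = -4 (E1 requires Δl = ±1); Δm_l = +2 (E1 requires Δm_l = 0, ±1)
(c) allowed
(d) forbidden — Δl = -5 (E1 requires Δl = ±1); Δm_l = -4 (E1 requires Δm_l = 0, ±1)
(e) forbidden — Δl = +5 (E1 requires Δl = ±1); Δm_l = -5 (E1 requires Δm_l = 0, ±1)
(f) allowed
(g) allowed
Total allowed: 4 of 7.

4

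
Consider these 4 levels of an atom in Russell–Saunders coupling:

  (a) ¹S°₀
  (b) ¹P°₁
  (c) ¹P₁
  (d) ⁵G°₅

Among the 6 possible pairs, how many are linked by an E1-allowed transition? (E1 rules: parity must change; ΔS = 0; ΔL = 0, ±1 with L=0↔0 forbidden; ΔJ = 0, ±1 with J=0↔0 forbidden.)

2

(a)–(b): forbidden (parity).
(a)–(c): allowed.
(a)–(d): forbidden (parity, ΔS, ΔL, ΔJ).
(b)–(c): allowed.
(b)–(d): forbidden (parity, ΔS, ΔL, ΔJ).
(c)–(d): forbidden (ΔS, ΔL, ΔJ).
Allowed pairs: 2 of 6.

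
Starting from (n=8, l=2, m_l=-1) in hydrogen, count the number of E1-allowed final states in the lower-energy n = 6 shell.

5

E1 requires Δl = ±1, so l_f ∈ {1, 3}; with 0 ≤ l_f ≤ n_f−1 = 5, the allowed l_f values are {1, 3}.
For l_f = 1: m_f ∈ {m_i−1, m_i, m_i+1} ∩ [−1, 1] = {-1, 0} → 2 states.
For l_f = 3: m_f ∈ {m_i−1, m_i, m_i+1} ∩ [−3, 3] = {-2, -1, 0} → 3 states.
Total: 5.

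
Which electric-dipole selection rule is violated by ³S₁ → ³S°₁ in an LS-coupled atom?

Reading off the term symbols: S 1→1, L 0→0, J 1→1, parity even→odd.
Parity must change: even → odd — satisfied.
ΔS = 0: S: 1 → 1 — satisfied.
ΔL = 0, ±1 (not L=0↔0): L: 0 → 0, ΔL = +0 — violated.
ΔJ = 0, ±1 (not J=0↔0): J: 1 → 1, ΔJ = +0 — satisfied.

the L=0 ↔ L=0 exclusion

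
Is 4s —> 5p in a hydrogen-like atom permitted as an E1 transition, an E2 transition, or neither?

E1

Δl = 1 − 0 = +1; l_i + l_f = 1.
E1 (Δl = ±1): satisfied.
E2 (Δl = 0,±2, l_i+l_f ≥ 2): not satisfied.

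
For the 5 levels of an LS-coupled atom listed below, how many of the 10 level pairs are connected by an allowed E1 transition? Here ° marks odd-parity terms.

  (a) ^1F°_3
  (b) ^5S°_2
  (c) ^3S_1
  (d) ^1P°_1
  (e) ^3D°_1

(a)–(b): forbidden (parity, ΔS, ΔL).
(a)–(c): forbidden (ΔS, ΔL, ΔJ).
(a)–(d): forbidden (parity, ΔL, ΔJ).
(a)–(e): forbidden (parity, ΔS, ΔJ).
(b)–(c): forbidden (ΔS, ΔL).
(b)–(d): forbidden (parity, ΔS).
(b)–(e): forbidden (parity, ΔS, ΔL).
(c)–(d): forbidden (ΔS).
(c)–(e): forbidden (ΔL).
(d)–(e): forbidden (parity, ΔS).
Allowed pairs: 0 of 10.

0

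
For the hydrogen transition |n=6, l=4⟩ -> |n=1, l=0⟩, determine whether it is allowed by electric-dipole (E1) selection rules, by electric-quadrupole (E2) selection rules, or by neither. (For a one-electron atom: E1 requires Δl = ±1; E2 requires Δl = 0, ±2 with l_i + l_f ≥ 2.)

neither

Δl = 0 − 4 = -4; l_i + l_f = 4.
E1 (Δl = ±1): not satisfied.
E2 (Δl = 0,±2, l_i+l_f ≥ 2): not satisfied.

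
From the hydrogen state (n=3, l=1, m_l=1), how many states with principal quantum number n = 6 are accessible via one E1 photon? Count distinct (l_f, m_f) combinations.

4

E1 requires Δl = ±1, so l_f ∈ {0, 2}; with 0 ≤ l_f ≤ n_f−1 = 5, the allowed l_f values are {0, 2}.
For l_f = 0: m_f ∈ {m_i−1, m_i, m_i+1} ∩ [−0, 0] = {0} → 1 state.
For l_f = 2: m_f ∈ {m_i−1, m_i, m_i+1} ∩ [−2, 2] = {0, 1, 2} → 3 states.
Total: 4.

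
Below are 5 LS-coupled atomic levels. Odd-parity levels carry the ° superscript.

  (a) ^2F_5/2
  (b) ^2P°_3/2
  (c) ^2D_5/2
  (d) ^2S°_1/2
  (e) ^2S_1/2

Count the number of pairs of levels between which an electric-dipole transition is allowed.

(a)–(b): forbidden (ΔL).
(a)–(c): forbidden (parity).
(a)–(d): forbidden (ΔL, ΔJ).
(a)–(e): forbidden (parity, ΔL, ΔJ).
(b)–(c): allowed.
(b)–(d): forbidden (parity).
(b)–(e): allowed.
(c)–(d): forbidden (ΔL, ΔJ).
(c)–(e): forbidden (parity, ΔL, ΔJ).
(d)–(e): forbidden (ΔL).
Allowed pairs: 2 of 10.

2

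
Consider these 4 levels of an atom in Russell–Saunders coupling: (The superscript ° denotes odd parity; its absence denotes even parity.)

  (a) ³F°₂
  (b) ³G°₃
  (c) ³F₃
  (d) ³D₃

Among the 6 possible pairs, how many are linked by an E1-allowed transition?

(a)–(b): forbidden (parity).
(a)–(c): allowed.
(a)–(d): allowed.
(b)–(c): allowed.
(b)–(d): forbidden (ΔL).
(c)–(d): forbidden (parity).
Allowed pairs: 3 of 6.

3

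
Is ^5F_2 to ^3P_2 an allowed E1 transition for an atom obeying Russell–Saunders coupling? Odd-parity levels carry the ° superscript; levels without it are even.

forbidden

Initial level: S=2, L=3, J=2, parity even. Final level: S=1, L=1, J=2, parity even.
Parity must change: even → even — fails.
ΔS = 0: S: 2 → 1 — fails.
ΔL = 0, ±1 (not L=0↔0): L: 3 → 1, ΔL = -2 — fails.
ΔJ = 0, ±1 (not J=0↔0): J: 2 → 2, ΔJ = +0 — ok.
Rule(s) violated: parity, ΔS, ΔL.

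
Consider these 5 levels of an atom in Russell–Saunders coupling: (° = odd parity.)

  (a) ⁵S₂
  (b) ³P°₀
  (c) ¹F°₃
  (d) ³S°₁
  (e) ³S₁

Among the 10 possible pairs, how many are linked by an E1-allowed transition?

1

(a)–(b): forbidden (ΔS, ΔJ).
(a)–(c): forbidden (ΔS, ΔL).
(a)–(d): forbidden (ΔS, ΔL).
(a)–(e): forbidden (parity, ΔS, ΔL).
(b)–(c): forbidden (parity, ΔS, ΔL, ΔJ).
(b)–(d): forbidden (parity).
(b)–(e): allowed.
(c)–(d): forbidden (parity, ΔS, ΔL, ΔJ).
(c)–(e): forbidden (ΔS, ΔL, ΔJ).
(d)–(e): forbidden (ΔL).
Allowed pairs: 1 of 10.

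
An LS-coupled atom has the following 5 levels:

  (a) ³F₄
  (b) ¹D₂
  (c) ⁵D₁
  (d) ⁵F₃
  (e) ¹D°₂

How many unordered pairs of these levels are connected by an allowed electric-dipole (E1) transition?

1

(a)–(b): forbidden (parity, ΔS, ΔJ).
(a)–(c): forbidden (parity, ΔS, ΔJ).
(a)–(d): forbidden (parity, ΔS).
(a)–(e): forbidden (ΔS, ΔJ).
(b)–(c): forbidden (parity, ΔS).
(b)–(d): forbidden (parity, ΔS).
(b)–(e): allowed.
(c)–(d): forbidden (parity, ΔJ).
(c)–(e): forbidden (ΔS).
(d)–(e): forbidden (ΔS).
Allowed pairs: 1 of 10.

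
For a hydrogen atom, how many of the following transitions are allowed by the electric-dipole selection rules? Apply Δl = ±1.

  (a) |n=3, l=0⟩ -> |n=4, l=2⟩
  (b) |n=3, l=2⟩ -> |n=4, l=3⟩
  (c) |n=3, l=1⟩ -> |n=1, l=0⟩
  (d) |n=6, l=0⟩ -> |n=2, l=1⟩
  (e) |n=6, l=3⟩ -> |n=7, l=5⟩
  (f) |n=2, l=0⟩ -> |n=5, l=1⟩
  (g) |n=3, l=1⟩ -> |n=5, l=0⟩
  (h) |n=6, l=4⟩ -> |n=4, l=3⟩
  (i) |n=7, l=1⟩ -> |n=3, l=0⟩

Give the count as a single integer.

(a) forbidden — Δl = +2 (E1 requires Δl = ±1)
(b) allowed
(c) allowed
(d) allowed
(e) forbidden — Δl = +2 (E1 requires Δl = ±1)
(f) allowed
(g) allowed
(h) allowed
(i) allowed
Total allowed: 7 of 9.

7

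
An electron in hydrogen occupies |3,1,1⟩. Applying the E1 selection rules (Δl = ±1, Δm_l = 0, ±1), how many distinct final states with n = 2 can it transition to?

1

E1 requires Δl = ±1, so l_f ∈ {0, 2}; with 0 ≤ l_f ≤ n_f−1 = 1, the allowed l_f values are {0}.
For l_f = 0: m_f ∈ {m_i−1, m_i, m_i+1} ∩ [−0, 0] = {0} → 1 state.
Total: 1.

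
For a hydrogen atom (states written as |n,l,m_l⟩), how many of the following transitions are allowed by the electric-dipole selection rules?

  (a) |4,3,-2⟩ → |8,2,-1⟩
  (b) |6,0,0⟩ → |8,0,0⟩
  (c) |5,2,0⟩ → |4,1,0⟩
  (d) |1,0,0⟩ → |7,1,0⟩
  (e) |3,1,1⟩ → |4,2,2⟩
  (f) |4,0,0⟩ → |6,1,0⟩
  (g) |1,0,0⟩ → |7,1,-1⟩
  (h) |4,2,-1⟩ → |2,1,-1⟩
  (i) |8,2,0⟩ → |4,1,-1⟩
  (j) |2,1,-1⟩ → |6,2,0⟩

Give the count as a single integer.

9

(a) allowed
(b) forbidden — Δl = +0 (E1 requires Δl = ±1)
(c) allowed
(d) allowed
(e) allowed
(f) allowed
(g) allowed
(h) allowed
(i) allowed
(j) allowed
Total allowed: 9 of 10.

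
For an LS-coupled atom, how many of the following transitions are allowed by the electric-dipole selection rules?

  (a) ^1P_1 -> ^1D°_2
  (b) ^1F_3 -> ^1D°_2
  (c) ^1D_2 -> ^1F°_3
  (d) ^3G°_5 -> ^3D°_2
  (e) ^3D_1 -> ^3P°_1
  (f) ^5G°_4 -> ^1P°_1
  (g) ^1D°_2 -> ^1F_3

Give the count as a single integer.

5

(a) allowed
(b) allowed
(c) allowed
(d) forbidden (parity, ΔL, ΔJ fail)
(e) allowed
(f) forbidden (parity, ΔS, ΔL, ΔJ fail)
(g) allowed
Total allowed: 5 of 7.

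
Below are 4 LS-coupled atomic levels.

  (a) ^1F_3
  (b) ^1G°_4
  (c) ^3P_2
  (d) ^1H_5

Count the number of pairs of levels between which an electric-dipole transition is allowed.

(a)–(b): allowed.
(a)–(c): forbidden (parity, ΔS, ΔL).
(a)–(d): forbidden (parity, ΔL, ΔJ).
(b)–(c): forbidden (ΔS, ΔL, ΔJ).
(b)–(d): allowed.
(c)–(d): forbidden (parity, ΔS, ΔL, ΔJ).
Allowed pairs: 2 of 6.

2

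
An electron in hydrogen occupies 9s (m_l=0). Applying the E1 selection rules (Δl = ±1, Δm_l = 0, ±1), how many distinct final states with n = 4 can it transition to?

3

E1 requires Δl = ±1, so l_f ∈ {-1, 1}; with 0 ≤ l_f ≤ n_f−1 = 3, the allowed l_f values are {1}.
For l_f = 1: m_f ∈ {m_i−1, m_i, m_i+1} ∩ [−1, 1] = {-1, 0, 1} → 3 states.
Total: 3.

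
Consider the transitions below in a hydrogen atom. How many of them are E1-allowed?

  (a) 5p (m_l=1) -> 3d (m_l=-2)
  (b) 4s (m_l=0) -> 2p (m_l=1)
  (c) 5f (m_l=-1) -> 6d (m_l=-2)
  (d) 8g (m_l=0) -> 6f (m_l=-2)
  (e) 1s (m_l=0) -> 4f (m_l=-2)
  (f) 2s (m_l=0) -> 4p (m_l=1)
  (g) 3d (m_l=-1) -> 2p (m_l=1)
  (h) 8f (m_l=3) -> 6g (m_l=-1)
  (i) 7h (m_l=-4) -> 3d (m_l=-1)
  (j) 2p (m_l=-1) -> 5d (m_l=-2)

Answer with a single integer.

(a) forbidden — Δm_l = -3 (E1 requires Δm_l = 0, ±1)
(b) allowed
(c) allowed
(d) forbidden — Δm_l = -2 (E1 requires Δm_l = 0, ±1)
(e) forbidden — Δl = +3 (E1 requires Δl = ±1); Δm_l = -2 (E1 requires Δm_l = 0, ±1)
(f) allowed
(g) forbidden — Δm_l = +2 (E1 requires Δm_l = 0, ±1)
(h) forbidden — Δm_l = -4 (E1 requires Δm_l = 0, ±1)
(i) forbidden — Δl = -3 (E1 requires Δl = ±1); Δm_l = +3 (E1 requires Δm_l = 0, ±1)
(j) allowed
Total allowed: 4 of 10.

4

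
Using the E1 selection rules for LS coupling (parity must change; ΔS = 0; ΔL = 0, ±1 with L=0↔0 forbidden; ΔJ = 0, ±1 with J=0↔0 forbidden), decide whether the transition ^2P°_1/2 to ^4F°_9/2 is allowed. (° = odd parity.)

forbidden

Reading off the term symbols: S 1/2→3/2, L 1→3, J 1/2→9/2, parity odd→odd.
ΔJ = 0, ±1 (not J=0↔0): J: 1/2 → 9/2, ΔJ = +4 — fails.
ΔS = 0: S: 1/2 → 3/2 — fails.
ΔL = 0, ±1 (not L=0↔0): L: 1 → 3, ΔL = +2 — fails.
Parity must change: odd → odd — fails.
Rule(s) violated: parity, ΔS, ΔL, ΔJ.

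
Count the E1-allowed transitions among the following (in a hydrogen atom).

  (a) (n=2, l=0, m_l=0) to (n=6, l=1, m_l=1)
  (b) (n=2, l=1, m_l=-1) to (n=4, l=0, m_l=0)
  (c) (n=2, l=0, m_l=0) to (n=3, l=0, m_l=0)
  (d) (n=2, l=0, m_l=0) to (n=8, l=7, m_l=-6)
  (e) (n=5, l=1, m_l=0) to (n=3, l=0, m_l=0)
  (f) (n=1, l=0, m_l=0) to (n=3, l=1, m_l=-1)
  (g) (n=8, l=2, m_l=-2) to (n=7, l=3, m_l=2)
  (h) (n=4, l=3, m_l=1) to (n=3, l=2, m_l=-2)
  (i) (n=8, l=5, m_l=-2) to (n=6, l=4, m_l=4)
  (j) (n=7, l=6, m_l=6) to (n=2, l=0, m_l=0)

(a) allowed
(b) allowed
(c) forbidden — Δl = +0 (E1 requires Δl = ±1)
(d) forbidden — Δl = +7 (E1 requires Δl = ±1); Δm_l = -6 (E1 requires Δm_l = 0, ±1)
(e) allowed
(f) allowed
(g) forbidden — Δm_l = +4 (E1 requires Δm_l = 0, ±1)
(h) forbidden — Δm_l = -3 (E1 requires Δm_l = 0, ±1)
(i) forbidden — Δm_l = +6 (E1 requires Δm_l = 0, ±1)
(j) forbidden — Δl = -6 (E1 requires Δl = ±1); Δm_l = -6 (E1 requires Δm_l = 0, ±1)
Total allowed: 4 of 10.

4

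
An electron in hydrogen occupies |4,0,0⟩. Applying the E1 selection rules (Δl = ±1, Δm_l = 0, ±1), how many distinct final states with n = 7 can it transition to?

E1 requires Δl = ±1, so l_f ∈ {-1, 1}; with 0 ≤ l_f ≤ n_f−1 = 6, the allowed l_f values are {1}.
For l_f = 1: m_f ∈ {m_i−1, m_i, m_i+1} ∩ [−1, 1] = {-1, 0, 1} → 3 states.
Total: 3.

3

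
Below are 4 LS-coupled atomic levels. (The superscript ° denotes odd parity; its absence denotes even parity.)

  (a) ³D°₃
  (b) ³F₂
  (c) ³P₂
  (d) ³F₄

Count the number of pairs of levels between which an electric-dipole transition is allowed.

(a)–(b): allowed.
(a)–(c): allowed.
(a)–(d): allowed.
(b)–(c): forbidden (parity, ΔL).
(b)–(d): forbidden (parity, ΔJ).
(c)–(d): forbidden (parity, ΔL, ΔJ).
Allowed pairs: 3 of 6.

3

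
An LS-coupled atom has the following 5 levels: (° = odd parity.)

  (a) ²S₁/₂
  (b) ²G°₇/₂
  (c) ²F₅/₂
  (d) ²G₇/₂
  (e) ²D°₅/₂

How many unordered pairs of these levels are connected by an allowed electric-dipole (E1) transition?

(a)–(b): forbidden (ΔL, ΔJ).
(a)–(c): forbidden (parity, ΔL, ΔJ).
(a)–(d): forbidden (parity, ΔL, ΔJ).
(a)–(e): forbidden (ΔL, ΔJ).
(b)–(c): allowed.
(b)–(d): allowed.
(b)–(e): forbidden (parity, ΔL).
(c)–(d): forbidden (parity).
(c)–(e): allowed.
(d)–(e): forbidden (ΔL).
Allowed pairs: 3 of 10.

3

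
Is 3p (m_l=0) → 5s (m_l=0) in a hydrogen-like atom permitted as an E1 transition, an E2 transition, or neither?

Δl = 0 − 1 = -1; l_i + l_f = 1.
Δm_l = +0.
E1 (Δl = ±1, |Δm_l| ≤ 1): satisfied.
E2 (Δl = 0,±2, l_i+l_f ≥ 2, |Δm_l| ≤ 2): not satisfied.

E1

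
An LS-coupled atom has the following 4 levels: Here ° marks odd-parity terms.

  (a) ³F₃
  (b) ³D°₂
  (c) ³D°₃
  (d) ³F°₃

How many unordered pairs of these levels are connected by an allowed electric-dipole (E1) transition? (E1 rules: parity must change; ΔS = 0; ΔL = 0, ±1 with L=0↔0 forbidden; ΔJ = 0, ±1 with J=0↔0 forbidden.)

(a)–(b): allowed.
(a)–(c): allowed.
(a)–(d): allowed.
(b)–(c): forbidden (parity).
(b)–(d): forbidden (parity).
(c)–(d): forbidden (parity).
Allowed pairs: 3 of 6.

3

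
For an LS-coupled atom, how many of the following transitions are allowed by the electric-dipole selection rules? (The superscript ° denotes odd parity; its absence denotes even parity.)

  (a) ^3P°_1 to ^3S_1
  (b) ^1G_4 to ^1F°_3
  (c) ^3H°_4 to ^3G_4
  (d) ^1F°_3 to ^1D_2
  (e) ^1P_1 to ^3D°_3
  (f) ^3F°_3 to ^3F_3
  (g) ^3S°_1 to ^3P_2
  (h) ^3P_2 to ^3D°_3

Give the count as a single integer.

7

(a) allowed
(b) allowed
(c) allowed
(d) allowed
(e) forbidden (ΔS, ΔJ fail)
(f) allowed
(g) allowed
(h) allowed
Total allowed: 7 of 8.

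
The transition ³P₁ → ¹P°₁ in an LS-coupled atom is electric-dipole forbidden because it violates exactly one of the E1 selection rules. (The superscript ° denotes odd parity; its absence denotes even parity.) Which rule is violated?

Parity must change: even → odd — ✓.
ΔS = 0: S: 1 → 0 — ✗.
ΔL = 0, ±1 (not L=0↔0): L: 1 → 1, ΔL = +0 — ✓.
ΔJ = 0, ±1 (not J=0↔0): J: 1 → 1, ΔJ = +0 — ✓.

the ΔS = 0 rule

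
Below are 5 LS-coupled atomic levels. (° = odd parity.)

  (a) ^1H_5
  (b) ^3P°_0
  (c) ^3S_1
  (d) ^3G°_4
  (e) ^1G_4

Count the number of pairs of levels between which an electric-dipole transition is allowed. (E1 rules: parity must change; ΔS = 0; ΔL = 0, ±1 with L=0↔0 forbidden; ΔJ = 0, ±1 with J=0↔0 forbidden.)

1

(a)–(b): forbidden (ΔS, ΔL, ΔJ).
(a)–(c): forbidden (parity, ΔS, ΔL, ΔJ).
(a)–(d): forbidden (ΔS).
(a)–(e): forbidden (parity).
(b)–(c): allowed.
(b)–(d): forbidden (parity, ΔL, ΔJ).
(b)–(e): forbidden (ΔS, ΔL, ΔJ).
(c)–(d): forbidden (ΔL, ΔJ).
(c)–(e): forbidden (parity, ΔS, ΔL, ΔJ).
(d)–(e): forbidden (ΔS).
Allowed pairs: 1 of 10.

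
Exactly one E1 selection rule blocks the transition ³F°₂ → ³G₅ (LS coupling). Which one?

the ΔJ = 0, ±1 rule

Reading off the term symbols: S 1→1, L 3→4, J 2→5, parity odd→even.
Parity must change: odd → even — ok.
ΔS = 0: S: 1 → 1 — ok.
ΔL = 0, ±1 (not L=0↔0): L: 3 → 4, ΔL = +1 — ok.
ΔJ = 0, ±1 (not J=0↔0): J: 2 → 5, ΔJ = +3 — fails.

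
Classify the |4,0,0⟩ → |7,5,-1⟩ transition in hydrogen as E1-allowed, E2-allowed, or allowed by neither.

Δl = 5 − 0 = +5; l_i + l_f = 5.
Δm_l = -1.
E1 (Δl = ±1, |Δm_l| ≤ 1): not satisfied.
E2 (Δl = 0,±2, l_i+l_f ≥ 2, |Δm_l| ≤ 2): not satisfied.

neither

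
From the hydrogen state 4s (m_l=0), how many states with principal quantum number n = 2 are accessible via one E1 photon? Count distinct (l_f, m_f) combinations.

E1 requires Δl = ±1, so l_f ∈ {-1, 1}; with 0 ≤ l_f ≤ n_f−1 = 1, the allowed l_f values are {1}.
For l_f = 1: m_f ∈ {m_i−1, m_i, m_i+1} ∩ [−1, 1] = {-1, 0, 1} → 3 states.
Total: 3.

3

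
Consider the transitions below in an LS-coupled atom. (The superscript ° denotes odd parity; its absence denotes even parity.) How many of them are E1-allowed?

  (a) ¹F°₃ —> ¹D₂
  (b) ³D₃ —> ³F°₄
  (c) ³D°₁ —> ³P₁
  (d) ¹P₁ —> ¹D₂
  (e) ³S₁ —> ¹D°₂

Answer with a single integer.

3

(a) allowed
(b) allowed
(c) allowed
(d) forbidden (parity fails)
(e) forbidden (ΔS, ΔL fail)
Total allowed: 3 of 5.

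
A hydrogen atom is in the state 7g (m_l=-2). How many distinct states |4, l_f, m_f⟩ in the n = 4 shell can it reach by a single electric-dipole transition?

3

E1 requires Δl = ±1, so l_f ∈ {3, 5}; with 0 ≤ l_f ≤ n_f−1 = 3, the allowed l_f values are {3}.
For l_f = 3: m_f ∈ {m_i−1, m_i, m_i+1} ∩ [−3, 3] = {-3, -2, -1} → 3 states.
Total: 3.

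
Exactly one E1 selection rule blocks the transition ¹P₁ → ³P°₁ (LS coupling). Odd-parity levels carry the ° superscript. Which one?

Initial level: S=0, L=1, J=1, parity even. Final level: S=1, L=1, J=1, parity odd.
Parity must change: even → odd — ok.
ΔS = 0: S: 0 → 1 — fails.
ΔJ = 0, ±1 (not J=0↔0): J: 1 → 1, ΔJ = +0 — ok.
ΔL = 0, ±1 (not L=0↔0): L: 1 → 1, ΔL = +0 — ok.

the ΔS = 0 rule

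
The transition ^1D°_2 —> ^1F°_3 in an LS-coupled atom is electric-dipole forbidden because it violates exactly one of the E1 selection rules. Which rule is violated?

Reading off the term symbols: S 0→0, L 2→3, J 2→3, parity odd→odd.
Parity must change: odd → odd — violated.
ΔS = 0: S: 0 → 0 — satisfied.
ΔL = 0, ±1 (not L=0↔0): L: 2 → 3, ΔL = +1 — satisfied.
ΔJ = 0, ±1 (not J=0↔0): J: 2 → 3, ΔJ = +1 — satisfied.

parity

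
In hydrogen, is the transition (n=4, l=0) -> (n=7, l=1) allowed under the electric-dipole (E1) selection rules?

Initial l = 0, final l = 1, so Δl = +1. E1 requires Δl = ±1: passes.
All E1 selection rules are satisfied.

allowed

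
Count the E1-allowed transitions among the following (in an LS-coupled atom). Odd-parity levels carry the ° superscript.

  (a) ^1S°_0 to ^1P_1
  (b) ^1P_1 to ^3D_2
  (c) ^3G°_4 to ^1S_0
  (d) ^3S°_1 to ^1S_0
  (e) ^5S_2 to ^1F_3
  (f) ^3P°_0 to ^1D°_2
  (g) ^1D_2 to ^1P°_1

(a) allowed
(b) forbidden (parity, ΔS fail)
(c) forbidden (ΔS, ΔL, ΔJ fail)
(d) forbidden (ΔS, ΔL fail)
(e) forbidden (parity, ΔS, ΔL fail)
(f) forbidden (parity, ΔS, ΔJ fail)
(g) allowed
Total allowed: 2 of 7.

2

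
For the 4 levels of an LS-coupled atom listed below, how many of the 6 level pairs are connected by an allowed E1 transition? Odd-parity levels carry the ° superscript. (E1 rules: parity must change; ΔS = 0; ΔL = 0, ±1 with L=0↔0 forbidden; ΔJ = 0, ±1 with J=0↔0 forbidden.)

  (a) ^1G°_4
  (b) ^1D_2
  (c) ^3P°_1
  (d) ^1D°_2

(a)–(b): forbidden (ΔL, ΔJ).
(a)–(c): forbidden (parity, ΔS, ΔL, ΔJ).
(a)–(d): forbidden (parity, ΔL, ΔJ).
(b)–(c): forbidden (ΔS).
(b)–(d): allowed.
(c)–(d): forbidden (parity, ΔS).
Allowed pairs: 1 of 6.

1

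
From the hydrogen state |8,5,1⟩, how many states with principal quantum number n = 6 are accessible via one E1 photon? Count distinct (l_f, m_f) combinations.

3

E1 requires Δl = ±1, so l_f ∈ {4, 6}; with 0 ≤ l_f ≤ n_f−1 = 5, the allowed l_f values are {4}.
For l_f = 4: m_f ∈ {m_i−1, m_i, m_i+1} ∩ [−4, 4] = {0, 1, 2} → 3 states.
Total: 3.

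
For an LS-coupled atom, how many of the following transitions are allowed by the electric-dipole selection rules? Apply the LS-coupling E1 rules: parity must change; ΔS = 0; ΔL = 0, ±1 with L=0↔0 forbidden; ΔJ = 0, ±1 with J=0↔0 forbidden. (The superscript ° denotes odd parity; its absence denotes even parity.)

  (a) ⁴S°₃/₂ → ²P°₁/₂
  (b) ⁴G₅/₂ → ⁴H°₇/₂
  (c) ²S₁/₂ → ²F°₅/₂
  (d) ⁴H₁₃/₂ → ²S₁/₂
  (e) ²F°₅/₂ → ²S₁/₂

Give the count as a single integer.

(a) forbidden (parity, ΔS fail)
(b) allowed
(c) forbidden (ΔL, ΔJ fail)
(d) forbidden (parity, ΔS, ΔL, ΔJ fail)
(e) forbidden (ΔL, ΔJ fail)
Total allowed: 1 of 5.

1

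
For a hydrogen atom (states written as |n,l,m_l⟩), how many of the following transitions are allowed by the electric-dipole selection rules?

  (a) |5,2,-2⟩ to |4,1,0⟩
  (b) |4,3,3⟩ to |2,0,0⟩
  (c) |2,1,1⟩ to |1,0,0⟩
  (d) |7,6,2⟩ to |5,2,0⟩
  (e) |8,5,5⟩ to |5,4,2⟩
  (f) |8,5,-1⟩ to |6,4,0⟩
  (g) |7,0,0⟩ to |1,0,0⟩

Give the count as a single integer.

(a) forbidden — Δm_l = +2 (E1 requires Δm_l = 0, ±1)
(b) forbidden — Δl = -3 (E1 requires Δl = ±1); Δm_l = -3 (E1 requires Δm_l = 0, ±1)
(c) allowed
(d) forbidden — Δl = -4 (E1 requires Δl = ±1); Δm_l = -2 (E1 requires Δm_l = 0, ±1)
(e) forbidden — Δm_l = -3 (E1 requires Δm_l = 0, ±1)
(f) allowed
(g) forbidden — Δl = +0 (E1 requires Δl = ±1)
Total allowed: 2 of 7.

2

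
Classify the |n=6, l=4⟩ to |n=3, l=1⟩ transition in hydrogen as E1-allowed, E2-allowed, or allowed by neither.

neither

Δl = 1 − 4 = -3; l_i + l_f = 5.
E1 (Δl = ±1): not satisfied.
E2 (Δl = 0,±2, l_i+l_f ≥ 2): not satisfied.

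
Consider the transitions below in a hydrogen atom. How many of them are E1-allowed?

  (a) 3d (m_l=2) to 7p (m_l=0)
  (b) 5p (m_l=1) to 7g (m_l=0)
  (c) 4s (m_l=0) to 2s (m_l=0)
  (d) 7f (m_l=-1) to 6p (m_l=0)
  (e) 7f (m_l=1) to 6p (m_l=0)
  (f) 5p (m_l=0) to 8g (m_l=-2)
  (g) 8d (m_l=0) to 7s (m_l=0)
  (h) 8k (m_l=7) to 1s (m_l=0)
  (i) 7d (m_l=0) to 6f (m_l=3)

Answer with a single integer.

0

(a) forbidden — Δm_l = -2 (E1 requires Δm_l = 0, ±1)
(b) forbidden — Δl = +3 (E1 requires Δl = ±1)
(c) forbidden — Δl = +0 (E1 requires Δl = ±1)
(d) forbidden — Δl = -2 (E1 requires Δl = ±1)
(e) forbidden — Δl = -2 (E1 requires Δl = ±1)
(f) forbidden — Δl = +3 (E1 requires Δl = ±1); Δm_l = -2 (E1 requires Δm_l = 0, ±1)
(g) forbidden — Δl = -2 (E1 requires Δl = ±1)
(h) forbidden — Δl = -7 (E1 requires Δl = ±1); Δm_l = -7 (E1 requires Δm_l = 0, ±1)
(i) forbidden — Δm_l = +3 (E1 requires Δm_l = 0, ±1)
Total allowed: 0 of 9.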